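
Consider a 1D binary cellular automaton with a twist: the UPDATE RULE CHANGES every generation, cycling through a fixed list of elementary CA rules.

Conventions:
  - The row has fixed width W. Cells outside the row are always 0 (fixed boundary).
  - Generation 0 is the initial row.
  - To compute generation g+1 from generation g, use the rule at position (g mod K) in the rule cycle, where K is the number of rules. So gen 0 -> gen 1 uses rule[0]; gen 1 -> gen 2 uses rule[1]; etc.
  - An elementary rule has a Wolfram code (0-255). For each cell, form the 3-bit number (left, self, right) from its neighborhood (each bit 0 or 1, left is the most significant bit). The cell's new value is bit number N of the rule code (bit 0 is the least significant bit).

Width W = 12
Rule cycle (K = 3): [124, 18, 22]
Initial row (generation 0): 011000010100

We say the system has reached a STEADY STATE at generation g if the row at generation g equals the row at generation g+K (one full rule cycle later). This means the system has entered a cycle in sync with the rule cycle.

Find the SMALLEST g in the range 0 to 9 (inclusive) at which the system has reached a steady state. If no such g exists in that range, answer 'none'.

Answer: 5

Derivation:
Gen 0: 011000010100
Gen 1 (rule 124): 011100011110
Gen 2 (rule 18): 100010100001
Gen 3 (rule 22): 110110110011
Gen 4 (rule 124): 111111111011
Gen 5 (rule 18): 000000000000
Gen 6 (rule 22): 000000000000
Gen 7 (rule 124): 000000000000
Gen 8 (rule 18): 000000000000
Gen 9 (rule 22): 000000000000
Gen 10 (rule 124): 000000000000
Gen 11 (rule 18): 000000000000
Gen 12 (rule 22): 000000000000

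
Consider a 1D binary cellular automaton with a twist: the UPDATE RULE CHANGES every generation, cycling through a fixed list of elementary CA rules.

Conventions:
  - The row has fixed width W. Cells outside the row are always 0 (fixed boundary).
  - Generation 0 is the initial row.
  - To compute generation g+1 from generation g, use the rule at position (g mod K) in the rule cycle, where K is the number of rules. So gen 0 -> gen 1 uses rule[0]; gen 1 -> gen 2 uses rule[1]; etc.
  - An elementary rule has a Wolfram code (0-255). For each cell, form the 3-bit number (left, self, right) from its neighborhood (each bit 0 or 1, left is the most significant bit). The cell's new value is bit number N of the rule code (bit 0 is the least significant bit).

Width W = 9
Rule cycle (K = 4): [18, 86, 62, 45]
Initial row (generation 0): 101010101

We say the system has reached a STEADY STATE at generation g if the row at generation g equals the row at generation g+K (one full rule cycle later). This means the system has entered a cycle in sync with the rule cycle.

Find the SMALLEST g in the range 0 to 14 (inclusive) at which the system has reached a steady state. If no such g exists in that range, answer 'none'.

Gen 0: 101010101
Gen 1 (rule 18): 000000000
Gen 2 (rule 86): 000000000
Gen 3 (rule 62): 000000000
Gen 4 (rule 45): 111111111
Gen 5 (rule 18): 000000000
Gen 6 (rule 86): 000000000
Gen 7 (rule 62): 000000000
Gen 8 (rule 45): 111111111
Gen 9 (rule 18): 000000000
Gen 10 (rule 86): 000000000
Gen 11 (rule 62): 000000000
Gen 12 (rule 45): 111111111
Gen 13 (rule 18): 000000000
Gen 14 (rule 86): 000000000
Gen 15 (rule 62): 000000000
Gen 16 (rule 45): 111111111
Gen 17 (rule 18): 000000000
Gen 18 (rule 86): 000000000

Answer: 1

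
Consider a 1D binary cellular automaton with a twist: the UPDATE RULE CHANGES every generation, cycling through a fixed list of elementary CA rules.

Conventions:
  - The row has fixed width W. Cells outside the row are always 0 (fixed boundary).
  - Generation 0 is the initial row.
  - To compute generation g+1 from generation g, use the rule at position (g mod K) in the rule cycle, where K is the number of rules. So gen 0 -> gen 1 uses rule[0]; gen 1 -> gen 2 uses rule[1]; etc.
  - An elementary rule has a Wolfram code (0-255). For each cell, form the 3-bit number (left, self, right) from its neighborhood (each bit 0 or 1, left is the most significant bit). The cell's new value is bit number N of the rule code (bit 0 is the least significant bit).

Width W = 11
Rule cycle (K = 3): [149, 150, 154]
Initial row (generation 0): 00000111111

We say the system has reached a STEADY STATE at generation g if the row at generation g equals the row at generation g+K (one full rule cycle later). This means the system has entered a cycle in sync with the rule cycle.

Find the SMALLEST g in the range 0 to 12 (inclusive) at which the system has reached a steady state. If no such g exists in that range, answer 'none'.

Gen 0: 00000111111
Gen 1 (rule 149): 11110011110
Gen 2 (rule 150): 01101101101
Gen 3 (rule 154): 11001001000
Gen 4 (rule 149): 00101101111
Gen 5 (rule 150): 01100000110
Gen 6 (rule 154): 11010001101
Gen 7 (rule 149): 00011100001
Gen 8 (rule 150): 00101010011
Gen 9 (rule 154): 01000001110
Gen 10 (rule 149): 01111100101
Gen 11 (rule 150): 10111011101
Gen 12 (rule 154): 00110011000
Gen 13 (rule 149): 10001000111
Gen 14 (rule 150): 11011101010
Gen 15 (rule 154): 10011000001

Answer: none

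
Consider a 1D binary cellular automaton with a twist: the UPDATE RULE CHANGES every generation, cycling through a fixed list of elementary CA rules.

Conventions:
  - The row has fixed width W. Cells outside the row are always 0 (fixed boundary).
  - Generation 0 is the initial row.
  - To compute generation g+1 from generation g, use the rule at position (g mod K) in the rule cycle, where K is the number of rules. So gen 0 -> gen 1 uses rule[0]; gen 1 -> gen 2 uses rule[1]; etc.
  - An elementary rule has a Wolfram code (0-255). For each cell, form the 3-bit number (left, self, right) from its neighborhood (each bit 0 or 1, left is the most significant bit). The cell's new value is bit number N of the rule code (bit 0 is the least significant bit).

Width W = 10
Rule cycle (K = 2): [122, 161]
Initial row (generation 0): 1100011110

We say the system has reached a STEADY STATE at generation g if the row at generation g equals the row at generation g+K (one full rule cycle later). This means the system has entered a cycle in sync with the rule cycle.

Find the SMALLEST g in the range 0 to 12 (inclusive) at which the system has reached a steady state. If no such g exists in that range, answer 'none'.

Gen 0: 1100011110
Gen 1 (rule 122): 1110110011
Gen 2 (rule 161): 0101000000
Gen 3 (rule 122): 1010100000
Gen 4 (rule 161): 0101001111
Gen 5 (rule 122): 1010111001
Gen 6 (rule 161): 0101010000
Gen 7 (rule 122): 1010101000
Gen 8 (rule 161): 0101010011
Gen 9 (rule 122): 1010101111
Gen 10 (rule 161): 0101010110
Gen 11 (rule 122): 1010101111
Gen 12 (rule 161): 0101010110
Gen 13 (rule 122): 1010101111
Gen 14 (rule 161): 0101010110

Answer: 9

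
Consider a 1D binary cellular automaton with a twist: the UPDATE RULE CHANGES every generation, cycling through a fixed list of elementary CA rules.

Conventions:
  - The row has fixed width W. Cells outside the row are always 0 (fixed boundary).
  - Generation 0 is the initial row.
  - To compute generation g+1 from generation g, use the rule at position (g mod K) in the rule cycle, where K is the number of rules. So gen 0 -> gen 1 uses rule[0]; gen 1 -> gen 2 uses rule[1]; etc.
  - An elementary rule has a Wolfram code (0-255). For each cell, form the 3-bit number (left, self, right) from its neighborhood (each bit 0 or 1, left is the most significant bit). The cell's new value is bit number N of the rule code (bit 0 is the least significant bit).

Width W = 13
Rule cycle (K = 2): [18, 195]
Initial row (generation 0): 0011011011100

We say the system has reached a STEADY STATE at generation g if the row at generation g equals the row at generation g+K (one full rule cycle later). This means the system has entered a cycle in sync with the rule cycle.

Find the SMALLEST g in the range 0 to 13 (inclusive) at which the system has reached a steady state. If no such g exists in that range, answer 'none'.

Answer: 5

Derivation:
Gen 0: 0011011011100
Gen 1 (rule 18): 0100000000010
Gen 2 (rule 195): 1001111111100
Gen 3 (rule 18): 0110000000010
Gen 4 (rule 195): 1010111111100
Gen 5 (rule 18): 0000000000010
Gen 6 (rule 195): 1111111111100
Gen 7 (rule 18): 0000000000010
Gen 8 (rule 195): 1111111111100
Gen 9 (rule 18): 0000000000010
Gen 10 (rule 195): 1111111111100
Gen 11 (rule 18): 0000000000010
Gen 12 (rule 195): 1111111111100
Gen 13 (rule 18): 0000000000010
Gen 14 (rule 195): 1111111111100
Gen 15 (rule 18): 0000000000010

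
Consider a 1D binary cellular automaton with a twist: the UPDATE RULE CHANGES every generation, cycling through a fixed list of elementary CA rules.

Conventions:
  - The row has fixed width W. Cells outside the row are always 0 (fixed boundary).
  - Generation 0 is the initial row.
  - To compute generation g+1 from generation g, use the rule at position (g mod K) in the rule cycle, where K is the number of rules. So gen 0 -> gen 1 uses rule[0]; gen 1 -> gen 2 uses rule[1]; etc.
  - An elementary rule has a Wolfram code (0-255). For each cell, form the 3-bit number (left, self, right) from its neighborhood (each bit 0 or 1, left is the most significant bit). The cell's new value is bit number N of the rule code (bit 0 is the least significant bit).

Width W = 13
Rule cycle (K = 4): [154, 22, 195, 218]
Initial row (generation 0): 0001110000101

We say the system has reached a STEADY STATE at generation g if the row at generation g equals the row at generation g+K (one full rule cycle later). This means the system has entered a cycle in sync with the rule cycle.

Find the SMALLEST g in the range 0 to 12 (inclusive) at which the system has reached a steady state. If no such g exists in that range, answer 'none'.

Gen 0: 0001110000101
Gen 1 (rule 154): 0011101001000
Gen 2 (rule 22): 0100001111100
Gen 3 (rule 195): 1001110111101
Gen 4 (rule 218): 0111110111100
Gen 5 (rule 154): 1111100111010
Gen 6 (rule 22): 0000011000011
Gen 7 (rule 195): 1111101011101
Gen 8 (rule 218): 1111100011100
Gen 9 (rule 154): 1111010111010
Gen 10 (rule 22): 0000010000011
Gen 11 (rule 195): 1111100111101
Gen 12 (rule 218): 1111111111100
Gen 13 (rule 154): 1111111111010
Gen 14 (rule 22): 0000000000011
Gen 15 (rule 195): 1111111111101
Gen 16 (rule 218): 1111111111100

Answer: 12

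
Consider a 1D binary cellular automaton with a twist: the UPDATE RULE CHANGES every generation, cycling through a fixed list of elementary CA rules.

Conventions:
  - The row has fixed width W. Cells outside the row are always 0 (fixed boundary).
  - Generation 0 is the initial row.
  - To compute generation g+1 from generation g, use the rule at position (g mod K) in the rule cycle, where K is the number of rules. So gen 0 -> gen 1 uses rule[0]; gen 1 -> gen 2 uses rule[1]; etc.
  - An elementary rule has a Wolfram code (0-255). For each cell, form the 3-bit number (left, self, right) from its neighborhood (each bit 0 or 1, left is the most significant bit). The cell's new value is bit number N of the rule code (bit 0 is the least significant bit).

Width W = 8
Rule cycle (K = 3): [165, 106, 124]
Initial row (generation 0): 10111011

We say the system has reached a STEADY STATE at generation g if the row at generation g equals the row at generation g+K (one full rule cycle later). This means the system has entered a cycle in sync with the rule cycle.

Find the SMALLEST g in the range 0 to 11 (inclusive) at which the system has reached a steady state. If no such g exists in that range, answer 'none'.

Gen 0: 10111011
Gen 1 (rule 165): 11010100
Gen 2 (rule 106): 11101000
Gen 3 (rule 124): 10111100
Gen 4 (rule 165): 11011001
Gen 5 (rule 106): 11111010
Gen 6 (rule 124): 10001111
Gen 7 (rule 165): 10100110
Gen 8 (rule 106): 01001110
Gen 9 (rule 124): 01101011
Gen 10 (rule 165): 00011100
Gen 11 (rule 106): 00110100
Gen 12 (rule 124): 00111110
Gen 13 (rule 165): 10011100
Gen 14 (rule 106): 00110100

Answer: 11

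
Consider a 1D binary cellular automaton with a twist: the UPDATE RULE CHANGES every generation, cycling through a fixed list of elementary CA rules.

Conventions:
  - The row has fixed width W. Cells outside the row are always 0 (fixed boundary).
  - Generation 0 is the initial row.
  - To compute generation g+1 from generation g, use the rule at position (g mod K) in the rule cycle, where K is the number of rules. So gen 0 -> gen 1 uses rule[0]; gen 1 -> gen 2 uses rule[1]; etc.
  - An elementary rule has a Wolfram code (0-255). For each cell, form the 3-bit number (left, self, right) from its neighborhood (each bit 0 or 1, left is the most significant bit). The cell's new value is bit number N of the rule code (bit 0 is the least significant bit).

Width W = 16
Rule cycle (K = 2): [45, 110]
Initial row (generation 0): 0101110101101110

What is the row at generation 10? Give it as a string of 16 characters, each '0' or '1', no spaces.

Answer: 1000000000011110

Derivation:
Gen 0: 0101110101101110
Gen 1 (rule 45): 0111001111011000
Gen 2 (rule 110): 1101011001111000
Gen 3 (rule 45): 1011110001000011
Gen 4 (rule 110): 1110010011000111
Gen 5 (rule 45): 1000010010010100
Gen 6 (rule 110): 1000110110111100
Gen 7 (rule 45): 1010101101100001
Gen 8 (rule 110): 1111111111100011
Gen 9 (rule 45): 1000000000001010
Gen 10 (rule 110): 1000000000011110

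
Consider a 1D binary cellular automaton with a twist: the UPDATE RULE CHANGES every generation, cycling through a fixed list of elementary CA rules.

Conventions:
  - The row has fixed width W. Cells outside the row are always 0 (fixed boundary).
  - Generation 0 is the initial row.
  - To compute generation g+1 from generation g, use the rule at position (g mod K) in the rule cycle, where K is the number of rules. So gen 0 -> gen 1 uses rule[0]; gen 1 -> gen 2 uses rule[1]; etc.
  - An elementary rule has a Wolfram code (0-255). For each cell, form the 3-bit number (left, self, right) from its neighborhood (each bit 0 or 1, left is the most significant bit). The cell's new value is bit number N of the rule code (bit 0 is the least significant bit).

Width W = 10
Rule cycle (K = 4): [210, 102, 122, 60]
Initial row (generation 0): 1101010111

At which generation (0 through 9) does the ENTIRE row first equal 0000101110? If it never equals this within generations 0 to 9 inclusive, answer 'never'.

Gen 0: 1101010111
Gen 1 (rule 210): 0100000011
Gen 2 (rule 102): 1100000101
Gen 3 (rule 122): 1110001010
Gen 4 (rule 60): 1001001111
Gen 5 (rule 210): 0110110111
Gen 6 (rule 102): 1011011001
Gen 7 (rule 122): 0111111110
Gen 8 (rule 60): 0100000001
Gen 9 (rule 210): 1010000010

Answer: never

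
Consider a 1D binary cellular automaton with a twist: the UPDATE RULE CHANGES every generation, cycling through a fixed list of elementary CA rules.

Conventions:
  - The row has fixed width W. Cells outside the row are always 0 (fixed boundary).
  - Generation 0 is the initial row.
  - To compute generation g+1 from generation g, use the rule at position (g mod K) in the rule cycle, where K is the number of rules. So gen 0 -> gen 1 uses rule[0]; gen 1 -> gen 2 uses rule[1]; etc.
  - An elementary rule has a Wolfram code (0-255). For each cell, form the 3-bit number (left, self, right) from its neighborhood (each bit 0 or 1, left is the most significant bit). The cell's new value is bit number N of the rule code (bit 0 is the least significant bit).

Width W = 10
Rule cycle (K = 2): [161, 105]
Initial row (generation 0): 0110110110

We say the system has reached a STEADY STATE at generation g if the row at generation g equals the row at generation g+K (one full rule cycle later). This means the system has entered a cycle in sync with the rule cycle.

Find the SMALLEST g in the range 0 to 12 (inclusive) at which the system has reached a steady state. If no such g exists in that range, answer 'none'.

Answer: 5

Derivation:
Gen 0: 0110110110
Gen 1 (rule 161): 0001001000
Gen 2 (rule 105): 1100000011
Gen 3 (rule 161): 0001111000
Gen 4 (rule 105): 1101001011
Gen 5 (rule 161): 0010000100
Gen 6 (rule 105): 1000110001
Gen 7 (rule 161): 0010000100
Gen 8 (rule 105): 1000110001
Gen 9 (rule 161): 0010000100
Gen 10 (rule 105): 1000110001
Gen 11 (rule 161): 0010000100
Gen 12 (rule 105): 1000110001
Gen 13 (rule 161): 0010000100
Gen 14 (rule 105): 1000110001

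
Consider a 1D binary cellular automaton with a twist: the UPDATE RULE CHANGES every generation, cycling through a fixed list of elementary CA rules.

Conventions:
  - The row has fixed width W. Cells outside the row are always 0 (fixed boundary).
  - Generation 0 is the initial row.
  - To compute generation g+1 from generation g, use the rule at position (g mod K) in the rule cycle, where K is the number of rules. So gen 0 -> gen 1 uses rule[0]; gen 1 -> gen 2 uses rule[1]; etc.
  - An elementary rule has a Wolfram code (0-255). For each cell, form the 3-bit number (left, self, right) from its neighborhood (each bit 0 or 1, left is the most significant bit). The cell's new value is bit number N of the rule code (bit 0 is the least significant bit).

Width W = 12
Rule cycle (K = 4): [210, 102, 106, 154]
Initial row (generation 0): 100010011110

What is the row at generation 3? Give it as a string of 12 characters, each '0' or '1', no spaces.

Gen 0: 100010011110
Gen 1 (rule 210): 010101101111
Gen 2 (rule 102): 111110110001
Gen 3 (rule 106): 100011110010

Answer: 100011110010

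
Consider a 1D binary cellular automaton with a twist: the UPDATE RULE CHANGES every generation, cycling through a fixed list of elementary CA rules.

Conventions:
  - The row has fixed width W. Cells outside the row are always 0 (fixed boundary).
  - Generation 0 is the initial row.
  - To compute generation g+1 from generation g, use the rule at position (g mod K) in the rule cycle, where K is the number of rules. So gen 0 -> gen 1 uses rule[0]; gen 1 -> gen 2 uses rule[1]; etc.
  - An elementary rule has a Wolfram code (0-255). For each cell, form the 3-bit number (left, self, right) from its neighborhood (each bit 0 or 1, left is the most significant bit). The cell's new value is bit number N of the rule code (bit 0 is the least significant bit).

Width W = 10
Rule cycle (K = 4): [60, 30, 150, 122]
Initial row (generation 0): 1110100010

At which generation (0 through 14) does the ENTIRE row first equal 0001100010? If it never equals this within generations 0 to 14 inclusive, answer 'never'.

Gen 0: 1110100010
Gen 1 (rule 60): 1001110011
Gen 2 (rule 30): 1111001110
Gen 3 (rule 150): 0110110101
Gen 4 (rule 122): 1111111010
Gen 5 (rule 60): 1000000111
Gen 6 (rule 30): 1100001100
Gen 7 (rule 150): 0010010010
Gen 8 (rule 122): 0101101101
Gen 9 (rule 60): 0111011011
Gen 10 (rule 30): 1100010010
Gen 11 (rule 150): 0010111111
Gen 12 (rule 122): 0101100001
Gen 13 (rule 60): 0111010001
Gen 14 (rule 30): 1100011011

Answer: never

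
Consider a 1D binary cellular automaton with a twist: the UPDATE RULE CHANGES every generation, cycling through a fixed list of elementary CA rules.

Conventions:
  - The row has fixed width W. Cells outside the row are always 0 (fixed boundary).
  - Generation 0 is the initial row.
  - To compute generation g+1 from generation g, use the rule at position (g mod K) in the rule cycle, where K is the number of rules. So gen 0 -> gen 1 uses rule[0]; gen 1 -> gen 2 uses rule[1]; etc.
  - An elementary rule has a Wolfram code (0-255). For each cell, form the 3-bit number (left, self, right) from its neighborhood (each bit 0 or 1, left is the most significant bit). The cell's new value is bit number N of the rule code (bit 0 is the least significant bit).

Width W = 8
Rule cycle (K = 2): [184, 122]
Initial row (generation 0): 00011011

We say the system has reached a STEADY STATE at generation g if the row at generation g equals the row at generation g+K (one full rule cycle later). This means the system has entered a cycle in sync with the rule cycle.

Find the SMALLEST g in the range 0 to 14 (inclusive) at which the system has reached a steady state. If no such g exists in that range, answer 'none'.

Gen 0: 00011011
Gen 1 (rule 184): 00010110
Gen 2 (rule 122): 00101111
Gen 3 (rule 184): 00011110
Gen 4 (rule 122): 00110011
Gen 5 (rule 184): 00101010
Gen 6 (rule 122): 01010101
Gen 7 (rule 184): 00101010
Gen 8 (rule 122): 01010101
Gen 9 (rule 184): 00101010
Gen 10 (rule 122): 01010101
Gen 11 (rule 184): 00101010
Gen 12 (rule 122): 01010101
Gen 13 (rule 184): 00101010
Gen 14 (rule 122): 01010101
Gen 15 (rule 184): 00101010
Gen 16 (rule 122): 01010101

Answer: 5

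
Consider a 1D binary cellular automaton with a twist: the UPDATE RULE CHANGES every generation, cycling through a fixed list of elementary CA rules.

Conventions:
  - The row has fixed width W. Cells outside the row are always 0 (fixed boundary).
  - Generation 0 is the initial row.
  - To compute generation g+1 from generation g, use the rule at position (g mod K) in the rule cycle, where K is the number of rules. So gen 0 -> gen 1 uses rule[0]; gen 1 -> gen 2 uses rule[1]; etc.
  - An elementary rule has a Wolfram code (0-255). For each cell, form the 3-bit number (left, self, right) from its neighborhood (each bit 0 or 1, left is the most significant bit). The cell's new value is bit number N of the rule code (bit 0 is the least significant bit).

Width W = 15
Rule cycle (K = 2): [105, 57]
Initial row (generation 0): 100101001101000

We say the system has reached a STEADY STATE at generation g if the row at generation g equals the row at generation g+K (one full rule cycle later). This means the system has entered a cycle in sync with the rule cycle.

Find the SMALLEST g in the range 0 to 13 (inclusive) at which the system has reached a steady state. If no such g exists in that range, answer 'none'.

Answer: none

Derivation:
Gen 0: 100101001101000
Gen 1 (rule 105): 000010001110011
Gen 2 (rule 57): 111001101001010
Gen 3 (rule 105): 101001110000100
Gen 4 (rule 57): 010101001110011
Gen 5 (rule 105): 001010001010011
Gen 6 (rule 57): 100101100101010
Gen 7 (rule 105): 000011100010100
Gen 8 (rule 57): 111010011001011
Gen 9 (rule 105): 101100011000111
Gen 10 (rule 57): 011011010110100
Gen 11 (rule 105): 011111101111001
Gen 12 (rule 57): 010000011000100
Gen 13 (rule 105): 000111011010001
Gen 14 (rule 57): 110100110101100
Gen 15 (rule 105): 111000111011101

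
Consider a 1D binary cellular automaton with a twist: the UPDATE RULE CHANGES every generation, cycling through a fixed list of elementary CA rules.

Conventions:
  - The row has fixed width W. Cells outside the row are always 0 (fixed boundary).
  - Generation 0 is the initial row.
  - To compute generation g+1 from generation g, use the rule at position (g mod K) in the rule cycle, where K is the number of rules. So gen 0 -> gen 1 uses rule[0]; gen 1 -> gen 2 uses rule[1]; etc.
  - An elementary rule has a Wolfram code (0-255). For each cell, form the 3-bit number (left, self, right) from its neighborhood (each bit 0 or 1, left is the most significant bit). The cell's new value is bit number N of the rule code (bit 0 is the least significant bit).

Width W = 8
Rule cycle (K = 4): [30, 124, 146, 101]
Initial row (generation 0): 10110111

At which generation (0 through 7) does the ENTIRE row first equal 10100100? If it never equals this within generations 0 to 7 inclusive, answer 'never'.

Gen 0: 10110111
Gen 1 (rule 30): 10100100
Gen 2 (rule 124): 11110110
Gen 3 (rule 146): 01100001
Gen 4 (rule 101): 00101101
Gen 5 (rule 30): 01101001
Gen 6 (rule 124): 01111101
Gen 7 (rule 146): 10111000

Answer: 1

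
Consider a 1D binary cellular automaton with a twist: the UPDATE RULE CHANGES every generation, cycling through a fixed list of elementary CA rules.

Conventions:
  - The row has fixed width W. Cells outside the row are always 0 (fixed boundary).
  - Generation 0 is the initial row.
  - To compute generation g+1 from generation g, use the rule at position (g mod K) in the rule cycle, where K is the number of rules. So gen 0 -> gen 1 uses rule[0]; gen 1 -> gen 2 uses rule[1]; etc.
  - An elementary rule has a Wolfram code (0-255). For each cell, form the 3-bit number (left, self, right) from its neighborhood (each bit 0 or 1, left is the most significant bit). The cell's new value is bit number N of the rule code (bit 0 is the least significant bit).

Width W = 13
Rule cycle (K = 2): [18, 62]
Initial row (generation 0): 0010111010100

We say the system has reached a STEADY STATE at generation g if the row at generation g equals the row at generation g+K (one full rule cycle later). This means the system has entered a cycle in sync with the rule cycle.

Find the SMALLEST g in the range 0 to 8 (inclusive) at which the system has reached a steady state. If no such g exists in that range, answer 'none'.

Answer: 7

Derivation:
Gen 0: 0010111010100
Gen 1 (rule 18): 0100000000010
Gen 2 (rule 62): 1110000000111
Gen 3 (rule 18): 0001000001000
Gen 4 (rule 62): 0011100011100
Gen 5 (rule 18): 0100010100010
Gen 6 (rule 62): 1110111110111
Gen 7 (rule 18): 0000000000000
Gen 8 (rule 62): 0000000000000
Gen 9 (rule 18): 0000000000000
Gen 10 (rule 62): 0000000000000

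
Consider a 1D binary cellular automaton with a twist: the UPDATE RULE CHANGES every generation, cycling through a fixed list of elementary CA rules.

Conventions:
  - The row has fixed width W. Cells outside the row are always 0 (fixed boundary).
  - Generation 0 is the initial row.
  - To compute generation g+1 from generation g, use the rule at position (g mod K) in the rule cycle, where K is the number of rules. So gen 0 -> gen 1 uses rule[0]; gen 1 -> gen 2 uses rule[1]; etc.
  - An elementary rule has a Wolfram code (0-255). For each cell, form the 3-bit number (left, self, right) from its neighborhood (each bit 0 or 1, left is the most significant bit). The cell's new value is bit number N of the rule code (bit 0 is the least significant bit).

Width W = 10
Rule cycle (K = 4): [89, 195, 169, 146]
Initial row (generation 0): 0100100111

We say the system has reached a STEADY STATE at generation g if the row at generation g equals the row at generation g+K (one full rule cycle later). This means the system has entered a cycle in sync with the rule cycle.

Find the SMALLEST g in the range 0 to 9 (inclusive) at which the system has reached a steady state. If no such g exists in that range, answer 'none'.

Answer: none

Derivation:
Gen 0: 0100100111
Gen 1 (rule 89): 0010010101
Gen 2 (rule 195): 1100100000
Gen 3 (rule 169): 1000001111
Gen 4 (rule 146): 0100010110
Gen 5 (rule 89): 0011000111
Gen 6 (rule 195): 1101011011
Gen 7 (rule 169): 1010110110
Gen 8 (rule 146): 0000000001
Gen 9 (rule 89): 1111111100
Gen 10 (rule 195): 0111111101
Gen 11 (rule 169): 0111111010
Gen 12 (rule 146): 1011110001
Gen 13 (rule 89): 0010011100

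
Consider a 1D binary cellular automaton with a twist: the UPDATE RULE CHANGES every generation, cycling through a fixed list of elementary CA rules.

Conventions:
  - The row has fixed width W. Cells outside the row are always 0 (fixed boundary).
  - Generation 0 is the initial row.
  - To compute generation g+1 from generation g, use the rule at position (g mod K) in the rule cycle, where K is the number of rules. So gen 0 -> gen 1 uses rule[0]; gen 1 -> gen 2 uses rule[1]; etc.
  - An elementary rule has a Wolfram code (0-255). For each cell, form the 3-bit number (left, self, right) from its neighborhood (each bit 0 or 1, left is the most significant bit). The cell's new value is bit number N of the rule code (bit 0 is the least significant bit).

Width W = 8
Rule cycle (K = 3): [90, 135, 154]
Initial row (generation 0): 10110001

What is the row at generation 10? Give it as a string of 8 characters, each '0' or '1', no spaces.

Gen 0: 10110001
Gen 1 (rule 90): 00111010
Gen 2 (rule 135): 11010010
Gen 3 (rule 154): 10001101
Gen 4 (rule 90): 01011100
Gen 5 (rule 135): 11001001
Gen 6 (rule 154): 10110110
Gen 7 (rule 90): 00110111
Gen 8 (rule 135): 11000010
Gen 9 (rule 154): 10100101
Gen 10 (rule 90): 00011000

Answer: 00011000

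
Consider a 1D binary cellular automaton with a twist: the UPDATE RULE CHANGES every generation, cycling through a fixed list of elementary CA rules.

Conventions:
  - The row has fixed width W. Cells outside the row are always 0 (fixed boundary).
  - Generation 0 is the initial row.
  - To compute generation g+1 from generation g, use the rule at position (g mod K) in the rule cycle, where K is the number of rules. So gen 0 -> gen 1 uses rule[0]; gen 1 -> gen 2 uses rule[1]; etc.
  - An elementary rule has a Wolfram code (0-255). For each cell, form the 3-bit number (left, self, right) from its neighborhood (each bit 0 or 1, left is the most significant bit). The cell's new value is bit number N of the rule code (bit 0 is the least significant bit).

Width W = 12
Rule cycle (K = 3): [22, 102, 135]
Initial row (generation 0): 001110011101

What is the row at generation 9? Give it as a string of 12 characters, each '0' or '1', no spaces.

Answer: 100010001101

Derivation:
Gen 0: 001110011101
Gen 1 (rule 22): 010001100001
Gen 2 (rule 102): 110010100011
Gen 3 (rule 135): 000110101100
Gen 4 (rule 22): 001000100010
Gen 5 (rule 102): 011001100110
Gen 6 (rule 135): 100010001000
Gen 7 (rule 22): 110111011100
Gen 8 (rule 102): 011001100100
Gen 9 (rule 135): 100010001101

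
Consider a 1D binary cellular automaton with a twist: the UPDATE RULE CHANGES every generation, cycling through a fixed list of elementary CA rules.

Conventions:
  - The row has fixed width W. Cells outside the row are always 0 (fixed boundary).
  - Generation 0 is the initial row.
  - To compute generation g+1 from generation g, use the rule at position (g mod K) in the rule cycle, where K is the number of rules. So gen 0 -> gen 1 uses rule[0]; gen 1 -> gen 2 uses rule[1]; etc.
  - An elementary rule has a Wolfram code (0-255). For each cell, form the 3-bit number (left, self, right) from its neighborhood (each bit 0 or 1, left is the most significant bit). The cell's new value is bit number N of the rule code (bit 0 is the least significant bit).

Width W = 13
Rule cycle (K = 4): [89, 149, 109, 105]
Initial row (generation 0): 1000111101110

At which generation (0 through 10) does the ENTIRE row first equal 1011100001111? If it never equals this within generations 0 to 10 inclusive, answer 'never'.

Gen 0: 1000111101110
Gen 1 (rule 89): 0110100101011
Gen 2 (rule 149): 0000110101000
Gen 3 (rule 109): 1110111111011
Gen 4 (rule 105): 1011100001111
Gen 5 (rule 89): 0010111101001
Gen 6 (rule 149): 1010011001101
Gen 7 (rule 109): 1110011001111
Gen 8 (rule 105): 1010011001001
Gen 9 (rule 89): 0001011100100
Gen 10 (rule 149): 1101001010111

Answer: 4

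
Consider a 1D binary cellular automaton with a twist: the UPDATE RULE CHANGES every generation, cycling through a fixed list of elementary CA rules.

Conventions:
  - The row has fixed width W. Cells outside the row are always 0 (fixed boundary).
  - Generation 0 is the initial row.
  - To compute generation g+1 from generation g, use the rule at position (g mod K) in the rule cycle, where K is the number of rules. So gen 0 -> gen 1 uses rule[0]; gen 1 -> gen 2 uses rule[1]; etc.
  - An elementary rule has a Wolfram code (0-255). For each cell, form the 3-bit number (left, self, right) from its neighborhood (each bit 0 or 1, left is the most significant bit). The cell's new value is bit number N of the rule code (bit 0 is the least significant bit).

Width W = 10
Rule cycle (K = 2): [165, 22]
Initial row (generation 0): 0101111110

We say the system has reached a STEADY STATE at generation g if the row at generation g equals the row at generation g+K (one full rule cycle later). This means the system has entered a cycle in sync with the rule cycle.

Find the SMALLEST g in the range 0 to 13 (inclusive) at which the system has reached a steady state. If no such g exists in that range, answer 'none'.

Answer: 10

Derivation:
Gen 0: 0101111110
Gen 1 (rule 165): 0110111100
Gen 2 (rule 22): 1000000010
Gen 3 (rule 165): 1011111010
Gen 4 (rule 22): 1000000011
Gen 5 (rule 165): 1011111000
Gen 6 (rule 22): 1000000100
Gen 7 (rule 165): 1011110101
Gen 8 (rule 22): 1000000101
Gen 9 (rule 165): 1011110111
Gen 10 (rule 22): 1000000000
Gen 11 (rule 165): 1011111111
Gen 12 (rule 22): 1000000000
Gen 13 (rule 165): 1011111111
Gen 14 (rule 22): 1000000000
Gen 15 (rule 165): 1011111111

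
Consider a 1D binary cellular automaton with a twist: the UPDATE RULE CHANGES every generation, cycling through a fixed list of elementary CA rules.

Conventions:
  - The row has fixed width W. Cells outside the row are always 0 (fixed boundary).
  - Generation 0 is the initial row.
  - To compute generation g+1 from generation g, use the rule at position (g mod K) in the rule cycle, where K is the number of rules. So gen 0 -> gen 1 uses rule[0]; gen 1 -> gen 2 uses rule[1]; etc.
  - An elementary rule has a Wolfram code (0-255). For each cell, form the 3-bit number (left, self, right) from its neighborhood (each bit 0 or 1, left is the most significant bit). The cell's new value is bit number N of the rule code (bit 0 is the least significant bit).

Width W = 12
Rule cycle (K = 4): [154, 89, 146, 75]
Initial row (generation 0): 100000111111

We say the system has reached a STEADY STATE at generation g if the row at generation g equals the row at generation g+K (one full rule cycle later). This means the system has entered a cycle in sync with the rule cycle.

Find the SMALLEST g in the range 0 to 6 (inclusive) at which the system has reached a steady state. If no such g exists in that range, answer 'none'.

Answer: none

Derivation:
Gen 0: 100000111111
Gen 1 (rule 154): 010001111110
Gen 2 (rule 89): 001101000011
Gen 3 (rule 146): 010000100100
Gen 4 (rule 75): 100111001001
Gen 5 (rule 154): 011110110110
Gen 6 (rule 89): 010010110111
Gen 7 (rule 146): 101100000010
Gen 8 (rule 75): 001101111100
Gen 9 (rule 154): 011001111010
Gen 10 (rule 89): 011101001001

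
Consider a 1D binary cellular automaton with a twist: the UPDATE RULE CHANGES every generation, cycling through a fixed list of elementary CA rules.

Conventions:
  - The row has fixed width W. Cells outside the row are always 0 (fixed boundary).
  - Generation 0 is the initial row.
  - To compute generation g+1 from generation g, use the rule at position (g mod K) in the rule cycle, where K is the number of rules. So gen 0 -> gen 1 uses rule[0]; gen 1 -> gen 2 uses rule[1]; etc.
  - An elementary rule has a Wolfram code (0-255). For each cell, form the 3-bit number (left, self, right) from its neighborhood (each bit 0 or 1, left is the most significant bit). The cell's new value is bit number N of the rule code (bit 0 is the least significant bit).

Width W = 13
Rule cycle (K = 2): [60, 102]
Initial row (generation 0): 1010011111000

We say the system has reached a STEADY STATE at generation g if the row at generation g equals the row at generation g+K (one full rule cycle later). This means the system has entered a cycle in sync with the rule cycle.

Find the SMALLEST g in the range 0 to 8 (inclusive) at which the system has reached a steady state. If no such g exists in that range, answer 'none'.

Gen 0: 1010011111000
Gen 1 (rule 60): 1111010000100
Gen 2 (rule 102): 0001110001100
Gen 3 (rule 60): 0001001001010
Gen 4 (rule 102): 0011011011110
Gen 5 (rule 60): 0010110110001
Gen 6 (rule 102): 0111011010011
Gen 7 (rule 60): 0100110111010
Gen 8 (rule 102): 1101011001110
Gen 9 (rule 60): 1011110101001
Gen 10 (rule 102): 1100011111011

Answer: none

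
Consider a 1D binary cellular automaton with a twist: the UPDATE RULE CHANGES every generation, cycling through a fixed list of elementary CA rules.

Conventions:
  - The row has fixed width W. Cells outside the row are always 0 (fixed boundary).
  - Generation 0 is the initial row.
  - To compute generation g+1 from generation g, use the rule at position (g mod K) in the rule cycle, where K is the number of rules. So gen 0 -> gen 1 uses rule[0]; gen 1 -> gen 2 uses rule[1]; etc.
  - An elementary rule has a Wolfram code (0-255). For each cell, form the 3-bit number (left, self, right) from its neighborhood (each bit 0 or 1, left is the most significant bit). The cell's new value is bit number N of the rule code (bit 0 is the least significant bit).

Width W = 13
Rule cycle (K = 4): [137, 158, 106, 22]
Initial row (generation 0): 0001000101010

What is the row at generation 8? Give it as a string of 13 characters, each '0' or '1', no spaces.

Gen 0: 0001000101010
Gen 1 (rule 137): 1100010000000
Gen 2 (rule 158): 1010111000000
Gen 3 (rule 106): 0101101000000
Gen 4 (rule 22): 1100001100000
Gen 5 (rule 137): 1001101001111
Gen 6 (rule 158): 1111001111110
Gen 7 (rule 106): 1001011000010
Gen 8 (rule 22): 1111000100111

Answer: 1111000100111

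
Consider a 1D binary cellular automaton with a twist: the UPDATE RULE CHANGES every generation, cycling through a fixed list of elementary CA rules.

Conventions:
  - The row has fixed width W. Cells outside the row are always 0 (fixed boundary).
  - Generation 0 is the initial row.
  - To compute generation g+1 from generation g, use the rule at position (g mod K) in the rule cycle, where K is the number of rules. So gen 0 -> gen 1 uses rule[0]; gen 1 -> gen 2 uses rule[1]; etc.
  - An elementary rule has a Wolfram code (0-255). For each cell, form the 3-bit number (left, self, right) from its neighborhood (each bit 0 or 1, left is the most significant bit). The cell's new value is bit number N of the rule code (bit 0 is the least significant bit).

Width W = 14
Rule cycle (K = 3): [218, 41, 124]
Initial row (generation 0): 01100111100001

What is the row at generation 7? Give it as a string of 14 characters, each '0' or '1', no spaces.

Gen 0: 01100111100001
Gen 1 (rule 218): 11111111110010
Gen 2 (rule 41): 10000000000000
Gen 3 (rule 124): 11000000000000
Gen 4 (rule 218): 11100000000000
Gen 5 (rule 41): 10001111111111
Gen 6 (rule 124): 11001000000001
Gen 7 (rule 218): 11110100000010

Answer: 11110100000010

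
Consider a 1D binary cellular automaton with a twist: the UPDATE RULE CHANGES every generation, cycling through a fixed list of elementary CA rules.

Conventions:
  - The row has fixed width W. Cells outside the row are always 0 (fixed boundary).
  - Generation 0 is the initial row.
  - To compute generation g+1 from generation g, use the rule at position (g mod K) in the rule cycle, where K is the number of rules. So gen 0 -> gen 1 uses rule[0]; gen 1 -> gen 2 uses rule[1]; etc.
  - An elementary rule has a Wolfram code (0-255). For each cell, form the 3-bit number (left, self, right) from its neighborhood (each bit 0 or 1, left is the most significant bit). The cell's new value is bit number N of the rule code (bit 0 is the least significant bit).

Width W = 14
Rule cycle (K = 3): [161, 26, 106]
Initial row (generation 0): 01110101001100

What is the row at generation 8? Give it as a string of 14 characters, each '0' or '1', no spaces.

Answer: 10000001000110

Derivation:
Gen 0: 01110101001100
Gen 1 (rule 161): 00101010000001
Gen 2 (rule 26): 01000001000010
Gen 3 (rule 106): 10000010000100
Gen 4 (rule 161): 00111000110001
Gen 5 (rule 26): 01100101101010
Gen 6 (rule 106): 11101011110100
Gen 7 (rule 161): 01010101101001
Gen 8 (rule 26): 10000001000110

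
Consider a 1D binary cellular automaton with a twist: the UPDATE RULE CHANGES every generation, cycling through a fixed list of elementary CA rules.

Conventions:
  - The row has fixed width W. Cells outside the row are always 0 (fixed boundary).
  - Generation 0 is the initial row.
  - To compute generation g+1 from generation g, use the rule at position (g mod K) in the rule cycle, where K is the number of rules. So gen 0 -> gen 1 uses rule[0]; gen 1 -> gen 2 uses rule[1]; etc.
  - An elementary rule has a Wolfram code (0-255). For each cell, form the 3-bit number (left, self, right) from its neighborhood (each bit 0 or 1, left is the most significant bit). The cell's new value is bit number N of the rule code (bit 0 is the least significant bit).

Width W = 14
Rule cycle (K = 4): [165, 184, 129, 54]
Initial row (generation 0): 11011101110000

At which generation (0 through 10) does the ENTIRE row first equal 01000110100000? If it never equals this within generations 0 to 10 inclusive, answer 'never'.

Answer: never

Derivation:
Gen 0: 11011101110000
Gen 1 (rule 165): 00101010100111
Gen 2 (rule 184): 00010101010110
Gen 3 (rule 129): 11000000000000
Gen 4 (rule 54): 00100000000000
Gen 5 (rule 165): 10101111111111
Gen 6 (rule 184): 01011111111110
Gen 7 (rule 129): 00001111111100
Gen 8 (rule 54): 00010000000010
Gen 9 (rule 165): 11010111111010
Gen 10 (rule 184): 10101111110101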